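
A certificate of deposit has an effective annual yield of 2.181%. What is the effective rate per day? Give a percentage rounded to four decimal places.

The per-day rate i satisfies (1 + i)^365 = 1 + 0.02181.
i = 1.02181^(1/365) − 1 = 0.0000591 = 0.0059%.

0.0059%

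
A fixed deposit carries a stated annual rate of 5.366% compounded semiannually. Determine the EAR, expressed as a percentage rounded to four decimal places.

EAR = (1 + 0.05366/2)^2 − 1.
= (1 + 0.026830)^2 − 1 = 1.054380 − 1 = 5.4380%.

5.4380%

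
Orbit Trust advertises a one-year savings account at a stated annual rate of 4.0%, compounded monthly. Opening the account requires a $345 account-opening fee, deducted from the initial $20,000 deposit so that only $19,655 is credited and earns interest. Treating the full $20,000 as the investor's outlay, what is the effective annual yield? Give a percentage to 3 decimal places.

Value after one year: 19,655 × (1 + 0.040/12)^12 = 19,655 × 1.040742 = $20,455.78.
Effective yield on the $20,000 outlay: 20,455.78 / 20,000 − 1 = 0.022789 = 2.279%.

2.279%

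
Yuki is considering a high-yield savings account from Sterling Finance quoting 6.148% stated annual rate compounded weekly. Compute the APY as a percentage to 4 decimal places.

EAR = (1 + 0.06148/52)^52 − 1.
= (1 + 0.001182)^52 − 1 = 1.063371 − 1 = 6.3371%.

6.3371%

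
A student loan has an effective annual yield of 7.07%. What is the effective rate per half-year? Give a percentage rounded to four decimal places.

The per-half-year rate i satisfies (1 + i)^2 = 1 + 0.0707.
i = 1.0707^(1/2) − 1 = 0.0347463 = 3.4746%.

3.4746%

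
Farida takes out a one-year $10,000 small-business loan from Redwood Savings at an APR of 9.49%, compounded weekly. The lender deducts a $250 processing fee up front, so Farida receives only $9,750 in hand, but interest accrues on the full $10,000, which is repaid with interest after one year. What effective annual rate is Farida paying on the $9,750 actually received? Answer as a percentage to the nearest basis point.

Amount owed after one year: 10,000 × (1 + 0.0949/52)^52 = 10,000 × 1.099454 = $10,994.54.
Effective rate on net proceeds: 10,994.54 / 9,750 − 1 = 0.127645 = 12.76%.

12.76%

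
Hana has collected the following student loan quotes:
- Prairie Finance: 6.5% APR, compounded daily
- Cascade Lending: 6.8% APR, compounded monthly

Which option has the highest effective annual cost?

Prairie Finance: (1 + 0.065/365)^365 − 1 = 6.715%
Cascade Lending: (1 + 0.068/12)^12 − 1 = 7.016%
The highest effective annual rate is Cascade Lending at 7.016%.

Cascade Lending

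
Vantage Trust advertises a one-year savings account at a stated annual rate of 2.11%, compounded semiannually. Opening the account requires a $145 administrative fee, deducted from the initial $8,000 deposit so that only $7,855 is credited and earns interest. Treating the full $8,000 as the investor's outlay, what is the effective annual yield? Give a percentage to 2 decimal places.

0.27%

Value after one year: 7,855 × (1 + 0.0211/2)^2 = 7,855 × 1.021211 = $8,021.61.
Effective yield on the $8,000 outlay: 8,021.61 / 8,000 − 1 = 0.002702 = 0.27%.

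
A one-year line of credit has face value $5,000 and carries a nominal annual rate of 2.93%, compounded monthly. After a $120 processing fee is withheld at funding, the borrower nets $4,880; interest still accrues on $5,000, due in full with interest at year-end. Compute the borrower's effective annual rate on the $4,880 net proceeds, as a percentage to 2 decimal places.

Amount owed after one year: 5,000 × (1 + 0.0293/12)^12 = 5,000 × 1.029697 = $5,148.48.
Effective rate on net proceeds: 5,148.48 / 4,880 − 1 = 0.055017 = 5.50%.

5.50%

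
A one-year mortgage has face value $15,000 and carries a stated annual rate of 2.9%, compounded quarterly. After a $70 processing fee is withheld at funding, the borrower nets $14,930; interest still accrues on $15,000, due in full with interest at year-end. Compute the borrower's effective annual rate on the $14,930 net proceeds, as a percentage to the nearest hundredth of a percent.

3.41%

Amount owed after one year: 15,000 × (1 + 0.029/4)^4 = 15,000 × 1.029317 = $15,439.75.
Effective rate on net proceeds: 15,439.75 / 14,930 − 1 = 0.034143 = 3.41%.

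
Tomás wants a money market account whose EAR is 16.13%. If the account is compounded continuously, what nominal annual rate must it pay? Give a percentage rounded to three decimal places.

14.954%

Continuous: nominal r satisfies e^r − 1 = 0.1613.
r = ln(1 + 0.1613) = ln(1.1613) = 0.149540 = 14.954%.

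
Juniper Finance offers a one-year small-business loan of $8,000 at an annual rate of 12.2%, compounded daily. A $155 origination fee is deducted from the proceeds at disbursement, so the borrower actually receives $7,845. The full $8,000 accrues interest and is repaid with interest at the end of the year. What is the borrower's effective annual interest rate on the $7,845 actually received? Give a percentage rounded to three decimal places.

15.205%

Amount owed after one year: 8,000 × (1 + 0.122/365)^365 = 8,000 × 1.129731 = $9,037.85.
Effective rate on net proceeds: 9,037.85 / 7,845 − 1 = 0.152052 = 15.205%.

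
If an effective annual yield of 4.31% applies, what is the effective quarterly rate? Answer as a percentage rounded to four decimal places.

The per-quarter rate i satisfies (1 + i)^4 = 1 + 0.0431.
i = 1.0431^(1/4) − 1 = 0.0106051 = 1.0605%.

1.0605%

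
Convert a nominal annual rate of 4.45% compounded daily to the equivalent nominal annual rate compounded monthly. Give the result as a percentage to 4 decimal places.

4.4580%

EAR = (1 + 0.0445/365)^365 − 1 = 0.045502.
Solve (1 + r/12)^12 = 1.045502: r/12 = 1.045502^(1/12) − 1 = 0.003715, so r = 0.044580 = 4.4580%.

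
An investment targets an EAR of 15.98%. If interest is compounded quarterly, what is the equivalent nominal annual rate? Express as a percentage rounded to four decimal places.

(1 + r/4)^4 − 1 = 0.1598, so 1 + r/4 = 1.1598^(1/4).
r/4 = 0.037757, so r = 0.151029 = 15.1029%.

15.1029%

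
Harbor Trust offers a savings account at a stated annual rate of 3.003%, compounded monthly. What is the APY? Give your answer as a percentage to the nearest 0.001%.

EAR = (1 + 0.03003/12)^12 − 1.
= 1.030447 − 1 = 3.045%.

3.045%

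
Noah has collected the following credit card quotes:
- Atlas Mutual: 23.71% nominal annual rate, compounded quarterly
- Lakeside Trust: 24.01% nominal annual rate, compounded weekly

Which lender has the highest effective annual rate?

Atlas Mutual: (1 + 0.2371/4)^4 − 1 = 25.903%
Lakeside Trust: (1 + 0.2401/52)^52 − 1 = 27.067%
The highest effective annual rate is Lakeside Trust at 27.067%.

Lakeside Trust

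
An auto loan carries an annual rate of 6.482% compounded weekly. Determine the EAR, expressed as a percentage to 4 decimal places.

EAR = (1 + 0.06482/52)^52 − 1.
= (1 + 0.001247)^52 − 1 = 1.066924 − 1 = 6.6924%.

6.6924%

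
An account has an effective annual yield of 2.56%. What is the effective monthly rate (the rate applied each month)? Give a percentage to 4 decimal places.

0.2109%

The per-month rate i satisfies (1 + i)^12 = 1 + 0.0256.
i = 1.0256^(1/12) − 1 = 0.0021087 = 0.2109%.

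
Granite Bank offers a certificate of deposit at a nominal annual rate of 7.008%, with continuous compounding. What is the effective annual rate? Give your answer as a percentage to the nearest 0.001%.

With continuous compounding, EAR = e^0.07008 − 1.
e^0.07008 = 1.072594, so EAR = 0.072594 = 7.259%.

7.259%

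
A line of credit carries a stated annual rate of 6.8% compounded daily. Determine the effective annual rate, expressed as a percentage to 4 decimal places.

7.0359%

EAR = (1 + 0.068/365)^365 − 1.
= 1.070359 − 1 = 7.0359%.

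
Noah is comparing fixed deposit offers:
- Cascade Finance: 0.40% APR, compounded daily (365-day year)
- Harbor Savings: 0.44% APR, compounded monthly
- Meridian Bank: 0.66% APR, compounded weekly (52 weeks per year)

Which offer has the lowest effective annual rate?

Cascade Finance: (1 + 0.0040/365)^365 − 1 = 0.401%
Harbor Savings: (1 + 0.0044/12)^12 − 1 = 0.441%
Meridian Bank: (1 + 0.0066/52)^52 − 1 = 0.662%
The lowest effective annual rate is Cascade Finance at 0.401%.

Cascade Finance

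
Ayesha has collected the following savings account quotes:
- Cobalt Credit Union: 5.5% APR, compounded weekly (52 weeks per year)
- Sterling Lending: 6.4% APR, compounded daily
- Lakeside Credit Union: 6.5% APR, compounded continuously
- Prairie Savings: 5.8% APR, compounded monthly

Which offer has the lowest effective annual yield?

Cobalt Credit Union: (1 + 0.055/52)^52 − 1 = 5.651%
Sterling Lending: (1 + 0.064/365)^365 − 1 = 6.609%
Lakeside Credit Union: e^0.065 − 1 = 6.716%
Prairie Savings: (1 + 0.058/12)^12 − 1 = 5.957%
The lowest effective annual rate is Cobalt Credit Union at 5.651%.

Cobalt Credit Union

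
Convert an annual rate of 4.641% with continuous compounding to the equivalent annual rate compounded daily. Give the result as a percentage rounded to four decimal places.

4.6413%

EAR under continuous compounding: e^0.04641 − 1 = 0.047504.
Solve (1 + r/365)^365 = 1.047504: r/365 = 1.047504^(1/365) − 1 = 0.000127, so r = 0.046413 = 4.6413%.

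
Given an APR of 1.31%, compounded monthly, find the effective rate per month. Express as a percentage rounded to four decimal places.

0.1092%

With a nominal annual rate compounded monthly, the periodic rate is the nominal rate divided by 12.
i = 0.0131 / 12 = 0.0010917 = 0.1092%.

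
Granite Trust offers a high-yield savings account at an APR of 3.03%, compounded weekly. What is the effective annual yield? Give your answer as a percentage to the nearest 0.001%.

EAR = (1 + 0.0303/52)^52 − 1.
= (1 + 0.000583)^52 − 1 = 1.030755 − 1 = 3.075%.

3.075%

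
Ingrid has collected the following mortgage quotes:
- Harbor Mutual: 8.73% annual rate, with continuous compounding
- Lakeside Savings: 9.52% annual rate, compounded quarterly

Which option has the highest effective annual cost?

Harbor Mutual: e^0.0873 − 1 = 9.122%
Lakeside Savings: (1 + 0.0952/4)^4 − 1 = 9.865%
The highest effective annual rate is Lakeside Savings at 9.865%.

Lakeside Savings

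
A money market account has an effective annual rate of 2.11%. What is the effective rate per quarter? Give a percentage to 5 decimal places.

The per-quarter rate i satisfies (1 + i)^4 = 1 + 0.0211.
i = 1.0211^(1/4) − 1 = 0.0052338 = 0.52338%.

0.52338%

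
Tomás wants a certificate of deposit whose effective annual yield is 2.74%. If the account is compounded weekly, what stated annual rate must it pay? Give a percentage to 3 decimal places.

2.704%

(1 + r/52)^52 − 1 = 0.0274, so 1 + r/52 = 1.0274^(1/52).
r/52 = 0.000520, so r = 0.027038 = 2.704%.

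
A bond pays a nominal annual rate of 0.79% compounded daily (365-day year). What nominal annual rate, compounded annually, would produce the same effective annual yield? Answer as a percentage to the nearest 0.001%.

0.793%

EAR = (1 + 0.0079/365)^365 − 1 = 0.007931.
Compounded annually, the equivalent nominal rate is the EAR itself: 0.793%.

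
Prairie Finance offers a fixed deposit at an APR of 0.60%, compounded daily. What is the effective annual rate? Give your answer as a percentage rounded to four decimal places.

0.6018%

EAR = (1 + 0.0060/365)^365 − 1.
= 1.006018 − 1 = 0.6018%.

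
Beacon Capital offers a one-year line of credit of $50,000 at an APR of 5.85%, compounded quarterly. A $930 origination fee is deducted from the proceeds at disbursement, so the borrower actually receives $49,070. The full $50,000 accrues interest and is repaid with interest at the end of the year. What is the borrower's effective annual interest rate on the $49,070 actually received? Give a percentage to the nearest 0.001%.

Amount owed after one year: 50,000 × (1 + 0.0585/4)^4 = 50,000 × 1.059796 = $52,989.80.
Effective rate on net proceeds: 52,989.80 / 49,070 − 1 = 0.079882 = 7.988%.

7.988%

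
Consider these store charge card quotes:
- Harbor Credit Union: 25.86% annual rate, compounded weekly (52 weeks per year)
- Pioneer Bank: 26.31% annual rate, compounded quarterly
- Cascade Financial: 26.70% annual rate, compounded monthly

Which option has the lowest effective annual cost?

Harbor Credit Union: (1 + 0.2586/52)^52 − 1 = 29.429%
Pioneer Bank: (1 + 0.2631/4)^4 − 1 = 29.022%
Cascade Financial: (1 + 0.2670/12)^12 − 1 = 30.222%
The lowest effective annual rate is Pioneer Bank at 29.022%.

Pioneer Bank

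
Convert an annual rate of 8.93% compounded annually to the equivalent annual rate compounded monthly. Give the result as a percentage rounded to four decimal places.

8.5841%

Compounded annually, EAR = nominal = 0.089300.
Solve (1 + r/12)^12 = 1.089300: r/12 = 1.089300^(1/12) − 1 = 0.007153, so r = 0.085841 = 8.5841%.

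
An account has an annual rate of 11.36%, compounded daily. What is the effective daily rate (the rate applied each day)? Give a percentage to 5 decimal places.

With a nominal annual rate compounded daily, the periodic rate is the nominal rate divided by 365.
i = 0.1136 / 365 = 0.0003112 = 0.03112%.

0.03112%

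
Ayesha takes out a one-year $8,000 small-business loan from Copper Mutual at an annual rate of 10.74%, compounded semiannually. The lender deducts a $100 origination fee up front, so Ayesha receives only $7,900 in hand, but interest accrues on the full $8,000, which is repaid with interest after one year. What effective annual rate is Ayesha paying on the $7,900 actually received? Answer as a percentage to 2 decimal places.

12.43%

Amount owed after one year: 8,000 × (1 + 0.1074/2)^2 = 8,000 × 1.110284 = $8,882.27.
Effective rate on net proceeds: 8,882.27 / 7,900 − 1 = 0.124338 = 12.43%.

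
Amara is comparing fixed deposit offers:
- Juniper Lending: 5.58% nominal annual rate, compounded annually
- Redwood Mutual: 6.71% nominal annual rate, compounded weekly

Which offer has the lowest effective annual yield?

Juniper Lending

Juniper Lending: compounded annually, EAR = 5.580%
Redwood Mutual: (1 + 0.0671/52)^52 − 1 = 6.936%
The lowest effective annual rate is Juniper Lending at 5.580%.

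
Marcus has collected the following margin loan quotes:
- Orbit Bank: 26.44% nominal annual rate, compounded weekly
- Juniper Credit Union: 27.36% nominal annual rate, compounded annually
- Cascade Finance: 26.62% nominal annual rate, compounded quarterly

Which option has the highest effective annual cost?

Orbit Bank: (1 + 0.2644/52)^52 − 1 = 30.178%
Juniper Credit Union: compounded annually, EAR = 27.360%
Cascade Finance: (1 + 0.2662/4)^4 − 1 = 29.397%
The highest effective annual rate is Orbit Bank at 30.178%.

Orbit Bank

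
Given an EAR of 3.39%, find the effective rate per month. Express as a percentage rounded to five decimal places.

0.27820%

The per-month rate i satisfies (1 + i)^12 = 1 + 0.0339.
i = 1.0339^(1/12) − 1 = 0.0027820 = 0.27820%.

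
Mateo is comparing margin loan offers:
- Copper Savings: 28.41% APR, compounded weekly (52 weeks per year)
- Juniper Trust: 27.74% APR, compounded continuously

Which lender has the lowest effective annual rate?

Juniper Trust

Copper Savings: (1 + 0.2841/52)^52 − 1 = 32.754%
Juniper Trust: e^0.2774 − 1 = 31.969%
The lowest effective annual rate is Juniper Trust at 31.969%.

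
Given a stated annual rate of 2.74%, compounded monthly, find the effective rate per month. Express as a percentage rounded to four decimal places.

With a nominal annual rate compounded monthly, the periodic rate is the nominal rate divided by 12.
i = 0.0274 / 12 = 0.0022833 = 0.2283%.

0.2283%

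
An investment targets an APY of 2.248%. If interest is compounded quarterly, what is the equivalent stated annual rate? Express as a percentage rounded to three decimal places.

2.229%

(1 + r/4)^4 − 1 = 0.02248, so 1 + r/4 = 1.02248^(1/4).
r/4 = 0.005573, so r = 0.022293 = 2.229%.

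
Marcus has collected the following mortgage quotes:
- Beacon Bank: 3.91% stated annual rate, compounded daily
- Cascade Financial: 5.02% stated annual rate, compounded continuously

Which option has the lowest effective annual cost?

Beacon Bank: (1 + 0.0391/365)^365 − 1 = 3.987%
Cascade Financial: e^0.0502 − 1 = 5.148%
The lowest effective annual rate is Beacon Bank at 3.987%.

Beacon Bank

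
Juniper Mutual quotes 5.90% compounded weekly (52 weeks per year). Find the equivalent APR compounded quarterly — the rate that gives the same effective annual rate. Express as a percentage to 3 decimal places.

5.940%

EAR = (1 + 0.0590/52)^52 − 1 = 0.060740.
Solve (1 + r/4)^4 = 1.060740: r/4 = 1.060740^(1/4) − 1 = 0.014851, so r = 0.059403 = 5.940%.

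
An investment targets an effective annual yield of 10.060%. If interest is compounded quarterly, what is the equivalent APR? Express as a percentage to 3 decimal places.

(1 + r/4)^4 − 1 = 0.10060, so 1 + r/4 = 1.10060^(1/4).
r/4 = 0.024253, so r = 0.097013 = 9.701%.

9.701%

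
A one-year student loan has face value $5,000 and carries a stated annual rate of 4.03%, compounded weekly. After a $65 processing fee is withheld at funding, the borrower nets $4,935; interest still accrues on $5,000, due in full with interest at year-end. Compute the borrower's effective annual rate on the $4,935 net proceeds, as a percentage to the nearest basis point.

5.48%

Amount owed after one year: 5,000 × (1 + 0.0403/52)^52 = 5,000 × 1.041107 = $5,205.53.
Effective rate on net proceeds: 5,205.53 / 4,935 − 1 = 0.054819 = 5.48%.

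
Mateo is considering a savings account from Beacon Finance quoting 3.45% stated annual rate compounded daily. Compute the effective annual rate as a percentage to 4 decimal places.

EAR = (1 + 0.0345/365)^365 − 1.
= 1.035100 − 1 = 3.5100%.

3.5100%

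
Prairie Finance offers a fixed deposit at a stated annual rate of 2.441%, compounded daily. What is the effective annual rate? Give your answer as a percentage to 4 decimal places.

2.4710%

EAR = (1 + 0.02441/365)^365 − 1.
= (1 + 0.000067)^365 − 1 = 1.024710 − 1 = 2.4710%.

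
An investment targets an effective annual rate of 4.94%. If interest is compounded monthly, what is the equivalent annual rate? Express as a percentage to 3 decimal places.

(1 + r/12)^12 − 1 = 0.0494, so 1 + r/12 = 1.0494^(1/12).
r/12 = 0.004026, so r = 0.048316 = 4.832%.

4.832%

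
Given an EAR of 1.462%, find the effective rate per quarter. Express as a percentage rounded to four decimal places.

0.3635%

The per-quarter rate i satisfies (1 + i)^4 = 1 + 0.01462.
i = 1.01462^(1/4) − 1 = 0.0036351 = 0.3635%.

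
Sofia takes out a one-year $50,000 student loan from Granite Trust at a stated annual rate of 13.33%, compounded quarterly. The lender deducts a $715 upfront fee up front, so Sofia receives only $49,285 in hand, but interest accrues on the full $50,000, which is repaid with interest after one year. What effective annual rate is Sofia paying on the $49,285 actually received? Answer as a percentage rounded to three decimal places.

Amount owed after one year: 50,000 × (1 + 0.1333/4)^4 = 50,000 × 1.140113 = $57,005.63.
Effective rate on net proceeds: 57,005.63 / 49,285 − 1 = 0.156653 = 15.665%.

15.665%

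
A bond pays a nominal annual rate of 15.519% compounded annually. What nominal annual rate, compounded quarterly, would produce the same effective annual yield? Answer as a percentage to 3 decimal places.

14.690%

Compounded annually, EAR = nominal = 0.155190.
Solve (1 + r/4)^4 = 1.155190: r/4 = 1.155190^(1/4) − 1 = 0.036724, so r = 0.146898 = 14.690%.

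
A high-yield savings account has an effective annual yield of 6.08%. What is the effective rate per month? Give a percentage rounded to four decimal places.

0.4931%

The per-month rate i satisfies (1 + i)^12 = 1 + 0.0608.
i = 1.0608^(1/12) − 1 = 0.0049307 = 0.4931%.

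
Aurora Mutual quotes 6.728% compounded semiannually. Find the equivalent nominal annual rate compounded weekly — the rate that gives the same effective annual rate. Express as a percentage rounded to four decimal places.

6.6215%

EAR = (1 + 0.06728/2)^2 − 1 = 0.068412.
Solve (1 + r/52)^52 = 1.068412: r/52 = 1.068412^(1/52) − 1 = 0.001273, so r = 0.066215 = 6.6215%.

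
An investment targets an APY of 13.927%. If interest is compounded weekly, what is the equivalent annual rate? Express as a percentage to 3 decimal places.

(1 + r/52)^52 − 1 = 0.13927, so 1 + r/52 = 1.13927^(1/52).
r/52 = 0.002511, so r = 0.130551 = 13.055%.

13.055%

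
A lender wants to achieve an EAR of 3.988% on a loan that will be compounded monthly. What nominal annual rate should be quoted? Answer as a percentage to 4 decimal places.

3.9169%

(1 + r/12)^12 − 1 = 0.03988, so 1 + r/12 = 1.03988^(1/12).
r/12 = 0.003264, so r = 0.039169 = 3.9169%.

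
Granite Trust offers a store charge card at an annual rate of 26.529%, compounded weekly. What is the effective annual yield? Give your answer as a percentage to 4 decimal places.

30.2930%

EAR = (1 + 0.26529/52)^52 − 1.
= (1 + 0.005102)^52 − 1 = 1.302930 − 1 = 30.2930%.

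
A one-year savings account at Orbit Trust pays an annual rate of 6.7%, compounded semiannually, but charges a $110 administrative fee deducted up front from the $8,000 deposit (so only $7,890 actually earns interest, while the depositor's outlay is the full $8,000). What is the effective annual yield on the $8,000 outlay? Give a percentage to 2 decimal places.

5.34%

Value after one year: 7,890 × (1 + 0.067/2)^2 = 7,890 × 1.068122 = $8,427.48.
Effective yield on the $8,000 outlay: 8,427.48 / 8,000 − 1 = 0.053436 = 5.34%.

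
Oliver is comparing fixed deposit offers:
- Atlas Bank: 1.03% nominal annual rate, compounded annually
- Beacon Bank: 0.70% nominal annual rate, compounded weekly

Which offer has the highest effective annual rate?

Atlas Bank: compounded annually, EAR = 1.030%
Beacon Bank: (1 + 0.0070/52)^52 − 1 = 0.702%
The highest effective annual rate is Atlas Bank at 1.030%.

Atlas Bank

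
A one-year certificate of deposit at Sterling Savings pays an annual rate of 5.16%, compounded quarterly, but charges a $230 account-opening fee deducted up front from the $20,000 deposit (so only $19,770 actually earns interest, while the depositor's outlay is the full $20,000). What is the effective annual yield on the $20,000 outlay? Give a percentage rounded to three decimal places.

Value after one year: 19,770 × (1 + 0.0516/4)^4 = 19,770 × 1.052607 = $20,810.04.
Effective yield on the $20,000 outlay: 20,810.04 / 20,000 − 1 = 0.040502 = 4.050%.

4.050%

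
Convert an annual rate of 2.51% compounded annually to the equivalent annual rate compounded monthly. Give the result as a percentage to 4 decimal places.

2.4816%

Compounded annually, EAR = nominal = 0.025100.
Solve (1 + r/12)^12 = 1.025100: r/12 = 1.025100^(1/12) − 1 = 0.002068, so r = 0.024816 = 2.4816%.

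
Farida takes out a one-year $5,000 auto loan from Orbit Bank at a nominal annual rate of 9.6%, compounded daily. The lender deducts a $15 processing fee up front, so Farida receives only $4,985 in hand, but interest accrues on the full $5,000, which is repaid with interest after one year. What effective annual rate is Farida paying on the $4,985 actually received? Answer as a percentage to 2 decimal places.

Amount owed after one year: 5,000 × (1 + 0.096/365)^365 = 5,000 × 1.100745 = $5,503.73.
Effective rate on net proceeds: 5,503.73 / 4,985 − 1 = 0.104057 = 10.41%.

10.41%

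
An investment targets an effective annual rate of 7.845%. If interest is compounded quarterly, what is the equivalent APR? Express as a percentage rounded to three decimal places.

7.624%

(1 + r/4)^4 − 1 = 0.07845, so 1 + r/4 = 1.07845^(1/4).
r/4 = 0.019061, so r = 0.076242 = 7.624%.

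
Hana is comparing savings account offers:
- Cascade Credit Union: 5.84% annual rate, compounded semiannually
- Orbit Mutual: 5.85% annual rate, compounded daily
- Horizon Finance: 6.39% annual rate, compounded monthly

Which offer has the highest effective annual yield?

Horizon Finance

Cascade Credit Union: (1 + 0.0584/2)^2 − 1 = 5.925%
Orbit Mutual: (1 + 0.0585/365)^365 − 1 = 6.024%
Horizon Finance: (1 + 0.0639/12)^12 − 1 = 6.581%
The highest effective annual rate is Horizon Finance at 6.581%.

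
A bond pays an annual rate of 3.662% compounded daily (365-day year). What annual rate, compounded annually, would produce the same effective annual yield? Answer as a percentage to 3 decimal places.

3.730%

EAR = (1 + 0.03662/365)^365 − 1 = 0.037297.
Compounded annually, the equivalent nominal rate is the EAR itself: 3.730%.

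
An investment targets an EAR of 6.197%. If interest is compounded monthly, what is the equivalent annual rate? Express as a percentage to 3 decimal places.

6.028%

(1 + r/12)^12 − 1 = 0.06197, so 1 + r/12 = 1.06197^(1/12).
r/12 = 0.005023, so r = 0.060277 = 6.028%.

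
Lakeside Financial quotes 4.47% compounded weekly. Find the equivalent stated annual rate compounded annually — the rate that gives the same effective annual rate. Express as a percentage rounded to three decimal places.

4.569%

EAR = (1 + 0.0447/52)^52 − 1 = 0.045694.
Compounded annually, the equivalent nominal rate is the EAR itself: 4.569%.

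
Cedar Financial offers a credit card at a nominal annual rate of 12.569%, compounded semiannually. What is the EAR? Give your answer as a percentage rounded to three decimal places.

EAR = (1 + 0.12569/2)^2 − 1.
= (1 + 0.062845)^2 − 1 = 1.129639 − 1 = 12.964%.

12.964%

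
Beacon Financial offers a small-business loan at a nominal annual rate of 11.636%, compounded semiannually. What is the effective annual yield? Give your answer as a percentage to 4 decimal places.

EAR = (1 + 0.11636/2)^2 − 1.
= 1.119745 − 1 = 11.9745%.

11.9745%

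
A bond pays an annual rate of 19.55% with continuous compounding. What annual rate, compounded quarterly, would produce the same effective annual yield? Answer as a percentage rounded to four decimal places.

20.0356%

EAR under continuous compounding: e^0.1955 − 1 = 0.215919.
Solve (1 + r/4)^4 = 1.215919: r/4 = 1.215919^(1/4) − 1 = 0.050089, so r = 0.200356 = 20.0356%.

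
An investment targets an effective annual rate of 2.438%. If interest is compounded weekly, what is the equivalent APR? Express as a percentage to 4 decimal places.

2.4093%

(1 + r/52)^52 − 1 = 0.02438, so 1 + r/52 = 1.02438^(1/52).
r/52 = 0.000463, so r = 0.024093 = 2.4093%.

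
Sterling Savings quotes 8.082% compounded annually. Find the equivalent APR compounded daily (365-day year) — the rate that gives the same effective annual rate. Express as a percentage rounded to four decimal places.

Compounded annually, EAR = nominal = 0.080820.
Solve (1 + r/365)^365 = 1.080820: r/365 = 1.080820^(1/365) − 1 = 0.000213, so r = 0.077728 = 7.7728%.

7.7728%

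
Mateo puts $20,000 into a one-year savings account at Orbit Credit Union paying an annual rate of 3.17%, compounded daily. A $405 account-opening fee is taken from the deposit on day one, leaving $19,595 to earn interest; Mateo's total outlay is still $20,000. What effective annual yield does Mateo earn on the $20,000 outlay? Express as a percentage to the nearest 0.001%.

Value after one year: 19,595 × (1 + 0.0317/365)^365 = 19,595 × 1.032206 = $20,226.08.
Effective yield on the $20,000 outlay: 20,226.08 / 20,000 − 1 = 0.011304 = 1.130%.

1.130%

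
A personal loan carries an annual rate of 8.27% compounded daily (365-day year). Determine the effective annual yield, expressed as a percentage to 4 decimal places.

8.6206%

EAR = (1 + 0.0827/365)^365 − 1.
= (1 + 0.000227)^365 − 1 = 1.086206 − 1 = 8.6206%.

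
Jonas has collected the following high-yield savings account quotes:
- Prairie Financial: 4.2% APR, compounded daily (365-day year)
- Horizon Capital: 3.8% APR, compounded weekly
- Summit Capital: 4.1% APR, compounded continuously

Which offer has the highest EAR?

Prairie Financial

Prairie Financial: (1 + 0.042/365)^365 − 1 = 4.289%
Horizon Capital: (1 + 0.038/52)^52 − 1 = 3.872%
Summit Capital: e^0.041 − 1 = 4.185%
The highest effective annual rate is Prairie Financial at 4.289%.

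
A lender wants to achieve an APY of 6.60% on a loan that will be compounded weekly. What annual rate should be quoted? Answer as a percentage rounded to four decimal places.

(1 + r/52)^52 − 1 = 0.0660, so 1 + r/52 = 1.0660^(1/52).
r/52 = 0.001230, so r = 0.063953 = 6.3953%.

6.3953%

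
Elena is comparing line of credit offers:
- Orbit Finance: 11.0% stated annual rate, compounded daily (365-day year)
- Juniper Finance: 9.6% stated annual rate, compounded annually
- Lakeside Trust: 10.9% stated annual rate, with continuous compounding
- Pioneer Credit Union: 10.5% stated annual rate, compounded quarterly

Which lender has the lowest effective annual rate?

Juniper Finance

Orbit Finance: (1 + 0.110/365)^365 − 1 = 11.626%
Juniper Finance: compounded annually, EAR = 9.600%
Lakeside Trust: e^0.109 − 1 = 11.516%
Pioneer Credit Union: (1 + 0.105/4)^4 − 1 = 10.921%
The lowest effective annual rate is Juniper Finance at 9.600%.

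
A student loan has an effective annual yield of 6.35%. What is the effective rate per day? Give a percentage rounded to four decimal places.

The per-day rate i satisfies (1 + i)^365 = 1 + 0.0635.
i = 1.0635^(1/365) − 1 = 0.0001687 = 0.0169%.

0.0169%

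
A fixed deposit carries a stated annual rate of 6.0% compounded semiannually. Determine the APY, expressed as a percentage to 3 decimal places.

6.090%

EAR = (1 + 0.060/2)^2 − 1.
= (1 + 0.030000)^2 − 1 = 1.060900 − 1 = 6.090%.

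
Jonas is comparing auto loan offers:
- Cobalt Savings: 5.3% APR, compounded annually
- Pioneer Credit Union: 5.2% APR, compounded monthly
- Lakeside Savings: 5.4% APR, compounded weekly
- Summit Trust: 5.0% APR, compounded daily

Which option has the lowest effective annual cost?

Cobalt Savings: compounded annually, EAR = 5.300%
Pioneer Credit Union: (1 + 0.052/12)^12 − 1 = 5.326%
Lakeside Savings: (1 + 0.054/52)^52 − 1 = 5.546%
Summit Trust: (1 + 0.050/365)^365 − 1 = 5.127%
The lowest effective annual rate is Summit Trust at 5.127%.

Summit Trust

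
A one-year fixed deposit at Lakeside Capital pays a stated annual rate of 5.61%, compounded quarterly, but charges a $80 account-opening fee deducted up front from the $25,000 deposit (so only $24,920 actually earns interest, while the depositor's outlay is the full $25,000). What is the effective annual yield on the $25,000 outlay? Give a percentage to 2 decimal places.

Value after one year: 24,920 × (1 + 0.0561/4)^4 = 24,920 × 1.057291 = $26,347.70.
Effective yield on the $25,000 outlay: 26,347.70 / 25,000 − 1 = 0.053908 = 5.39%.

5.39%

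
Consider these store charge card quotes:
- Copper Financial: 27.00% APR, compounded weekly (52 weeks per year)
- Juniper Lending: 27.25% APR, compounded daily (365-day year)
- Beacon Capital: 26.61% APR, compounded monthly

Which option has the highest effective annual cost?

Juniper Lending

Copper Financial: (1 + 0.2700/52)^52 − 1 = 30.905%
Juniper Lending: (1 + 0.2725/365)^365 − 1 = 31.311%
Beacon Capital: (1 + 0.2661/12)^12 − 1 = 30.108%
The highest effective annual rate is Juniper Lending at 31.311%.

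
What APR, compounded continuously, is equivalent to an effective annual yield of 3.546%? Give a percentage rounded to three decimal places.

3.485%

Continuous: nominal r satisfies e^r − 1 = 0.03546.
r = ln(1 + 0.03546) = ln(1.03546) = 0.034846 = 3.485%.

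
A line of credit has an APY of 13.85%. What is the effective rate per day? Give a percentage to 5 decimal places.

0.03554%

The per-day rate i satisfies (1 + i)^365 = 1 + 0.1385.
i = 1.1385^(1/365) − 1 = 0.0003554 = 0.03554%.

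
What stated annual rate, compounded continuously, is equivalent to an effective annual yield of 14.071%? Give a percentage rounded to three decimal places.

Continuous: nominal r satisfies e^r − 1 = 0.14071.
r = ln(1 + 0.14071) = ln(1.14071) = 0.131651 = 13.165%.

13.165%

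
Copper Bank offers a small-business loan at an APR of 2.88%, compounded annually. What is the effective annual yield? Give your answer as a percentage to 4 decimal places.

2.8800%

Annual compounding means the effective rate equals the nominal rate: 2.8800%.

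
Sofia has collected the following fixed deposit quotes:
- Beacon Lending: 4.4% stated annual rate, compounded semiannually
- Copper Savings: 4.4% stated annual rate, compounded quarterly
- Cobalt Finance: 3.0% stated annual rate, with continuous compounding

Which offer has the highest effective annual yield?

Copper Savings

Beacon Lending: (1 + 0.044/2)^2 − 1 = 4.448%
Copper Savings: (1 + 0.044/4)^4 − 1 = 4.473%
Cobalt Finance: e^0.030 − 1 = 3.045%
The highest effective annual rate is Copper Savings at 4.473%.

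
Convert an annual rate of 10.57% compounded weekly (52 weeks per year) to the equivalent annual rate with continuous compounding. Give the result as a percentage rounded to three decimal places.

EAR = (1 + 0.1057/52)^52 − 1 = 0.111369.
Equivalent continuous rate: r = ln(1 + 0.111369) = 0.105593 = 10.559%.

10.559%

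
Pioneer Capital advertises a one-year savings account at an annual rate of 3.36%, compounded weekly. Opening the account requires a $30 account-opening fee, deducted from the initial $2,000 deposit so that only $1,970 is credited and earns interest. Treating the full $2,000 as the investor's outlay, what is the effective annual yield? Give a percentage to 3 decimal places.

Value after one year: 1,970 × (1 + 0.0336/52)^52 = 1,970 × 1.034160 = $2,037.29.
Effective yield on the $2,000 outlay: 2,037.29 / 2,000 − 1 = 0.018647 = 1.865%.

1.865%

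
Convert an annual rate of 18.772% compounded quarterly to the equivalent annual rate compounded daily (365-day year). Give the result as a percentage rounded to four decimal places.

18.3494%

EAR = (1 + 0.18772/4)^4 − 1 = 0.201353.
Solve (1 + r/365)^365 = 1.201353: r/365 = 1.201353^(1/365) − 1 = 0.000503, so r = 0.183494 = 18.3494%.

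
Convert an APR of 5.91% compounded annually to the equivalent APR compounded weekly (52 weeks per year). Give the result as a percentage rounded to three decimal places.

Compounded annually, EAR = nominal = 0.059100.
Solve (1 + r/52)^52 = 1.059100: r/52 = 1.059100^(1/52) − 1 = 0.001105, so r = 0.057451 = 5.745%.

5.745%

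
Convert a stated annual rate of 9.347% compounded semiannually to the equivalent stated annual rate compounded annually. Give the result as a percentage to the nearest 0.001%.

EAR = (1 + 0.09347/2)^2 − 1 = 0.095654.
Compounded annually, the equivalent nominal rate is the EAR itself: 9.565%.

9.565%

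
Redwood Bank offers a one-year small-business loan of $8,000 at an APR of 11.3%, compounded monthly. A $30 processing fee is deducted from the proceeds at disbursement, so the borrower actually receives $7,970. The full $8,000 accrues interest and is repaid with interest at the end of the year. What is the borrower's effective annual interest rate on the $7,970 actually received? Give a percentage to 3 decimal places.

Amount owed after one year: 8,000 × (1 + 0.113/12)^12 = 8,000 × 1.119040 = $8,952.32.
Effective rate on net proceeds: 8,952.32 / 7,970 − 1 = 0.123252 = 12.325%.

12.325%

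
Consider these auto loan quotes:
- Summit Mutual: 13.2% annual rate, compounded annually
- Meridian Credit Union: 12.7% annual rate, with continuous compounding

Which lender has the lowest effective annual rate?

Summit Mutual: compounded annually, EAR = 13.200%
Meridian Credit Union: e^0.127 − 1 = 13.542%
The lowest effective annual rate is Summit Mutual at 13.200%.

Summit Mutual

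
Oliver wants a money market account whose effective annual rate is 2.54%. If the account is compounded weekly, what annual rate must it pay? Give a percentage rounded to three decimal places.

(1 + r/52)^52 − 1 = 0.0254, so 1 + r/52 = 1.0254^(1/52).
r/52 = 0.000482, so r = 0.025089 = 2.509%.

2.509%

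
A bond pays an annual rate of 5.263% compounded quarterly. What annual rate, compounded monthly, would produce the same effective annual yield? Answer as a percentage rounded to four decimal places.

EAR = (1 + 0.05263/4)^4 − 1 = 0.053678.
Solve (1 + r/12)^12 = 1.053678: r/12 = 1.053678^(1/12) − 1 = 0.004367, so r = 0.052401 = 5.2401%.

5.2401%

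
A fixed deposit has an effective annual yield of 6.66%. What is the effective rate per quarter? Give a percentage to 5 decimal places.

The per-quarter rate i satisfies (1 + i)^4 = 1 + 0.0666.
i = 1.0666^(1/4) − 1 = 0.0162496 = 1.62496%.

1.62496%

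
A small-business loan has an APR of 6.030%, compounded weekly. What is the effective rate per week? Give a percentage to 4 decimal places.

With a nominal annual rate compounded weekly, the periodic rate is the nominal rate divided by 52.
i = 0.06030 / 52 = 0.0011596 = 0.1160%.

0.1160%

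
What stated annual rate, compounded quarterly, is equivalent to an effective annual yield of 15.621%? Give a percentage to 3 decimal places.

14.781%

(1 + r/4)^4 − 1 = 0.15621, so 1 + r/4 = 1.15621^(1/4).
r/4 = 0.036953, so r = 0.147813 = 14.781%.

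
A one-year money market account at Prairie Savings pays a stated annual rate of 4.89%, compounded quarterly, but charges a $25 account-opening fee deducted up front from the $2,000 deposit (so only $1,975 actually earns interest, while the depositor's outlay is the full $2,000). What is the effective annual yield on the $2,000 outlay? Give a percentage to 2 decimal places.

3.67%

Value after one year: 1,975 × (1 + 0.0489/4)^4 = 1,975 × 1.049804 = $2,073.36.
Effective yield on the $2,000 outlay: 2,073.36 / 2,000 − 1 = 0.036681 = 3.67%.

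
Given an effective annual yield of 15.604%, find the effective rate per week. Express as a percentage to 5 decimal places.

The per-week rate i satisfies (1 + i)^52 = 1 + 0.15604.
i = 1.15604^(1/52) − 1 = 0.0027924 = 0.27924%.

0.27924%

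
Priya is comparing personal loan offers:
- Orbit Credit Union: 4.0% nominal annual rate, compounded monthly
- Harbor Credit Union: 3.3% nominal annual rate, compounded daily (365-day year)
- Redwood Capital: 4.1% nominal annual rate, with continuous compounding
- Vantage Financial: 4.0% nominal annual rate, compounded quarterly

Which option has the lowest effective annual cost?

Orbit Credit Union: (1 + 0.040/12)^12 − 1 = 4.074%
Harbor Credit Union: (1 + 0.033/365)^365 − 1 = 3.355%
Redwood Capital: e^0.041 − 1 = 4.185%
Vantage Financial: (1 + 0.040/4)^4 − 1 = 4.060%
The lowest effective annual rate is Harbor Credit Union at 3.355%.

Harbor Credit Union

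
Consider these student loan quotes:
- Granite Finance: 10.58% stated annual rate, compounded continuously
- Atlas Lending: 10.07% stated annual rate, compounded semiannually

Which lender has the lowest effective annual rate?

Atlas Lending

Granite Finance: e^0.1058 − 1 = 11.160%
Atlas Lending: (1 + 0.1007/2)^2 − 1 = 10.324%
The lowest effective annual rate is Atlas Lending at 10.324%.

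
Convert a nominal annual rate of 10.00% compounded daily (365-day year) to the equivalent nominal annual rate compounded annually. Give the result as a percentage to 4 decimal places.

10.5156%

EAR = (1 + 0.1000/365)^365 − 1 = 0.105156.
Compounded annually, the equivalent nominal rate is the EAR itself: 10.5156%.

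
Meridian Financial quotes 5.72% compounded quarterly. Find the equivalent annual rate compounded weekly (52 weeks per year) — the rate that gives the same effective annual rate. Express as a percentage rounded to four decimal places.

EAR = (1 + 0.0572/4)^4 − 1 = 0.058439.
Solve (1 + r/52)^52 = 1.058439: r/52 = 1.058439^(1/52) − 1 = 0.001093, so r = 0.056826 = 5.6826%.

5.6826%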